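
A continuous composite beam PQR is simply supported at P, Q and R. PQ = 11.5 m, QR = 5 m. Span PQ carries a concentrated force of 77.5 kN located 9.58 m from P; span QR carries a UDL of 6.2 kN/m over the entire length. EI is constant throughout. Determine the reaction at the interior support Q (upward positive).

R_Q = 104.5 kN

Take M_Q as the redundant. Released structure: two simple spans PQ and QR with a hinge at Q.
Discontinuity in slope at Q on the released structure — sum the simple-span end rotations:
  span PQ: point load 77.5 at a = 9.58: Pab(L + a)/(6LEI) = 435.5/EI
  span QR: UDL 6.2: wL³/(24EI) = 32.29/EI
  relative rotation θ_0 = (435.5 + 32.29)/EI = 467.8/EI
A unit hogging moment at Q produces rotation L₁/(3EI) + L₂/(3EI) = 5.5/EI.
Compatibility: M_Q·(L₁+L₂)/(3EI) = θ_0, giving M_Q = 85.05 kN·m (hogging).
Span PQ, ΣM about P with M_Q applied at Q: R_Q^{PQ}·11.5 = 742.5 + 85.05, so R_Q^{PQ} = 71.96 kN and R_P = 77.5 − 71.96 = 5.543 kN.
Span QR, ΣM about R: R_Q^{QR}·5 = 77.5 + 85.05, so R_Q^{QR} = 32.51 kN and R_R = 31 − 32.51 = -1.511 kN.
R_Q = 71.96 + 32.51 = 104.5 kN.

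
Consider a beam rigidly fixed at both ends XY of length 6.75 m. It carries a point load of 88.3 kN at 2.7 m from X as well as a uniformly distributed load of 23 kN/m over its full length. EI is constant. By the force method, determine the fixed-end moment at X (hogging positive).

Release both end moments; the primary structure is a simply-supported span XY with redundants M_X and M_Y.
Simple-span end rotations at X and Y under the given loads:
  at X: point load 88.3 at a = 2.7: Pab(L + b)/(6LEI) = 257.5/EI
  at Y: point load 88.3 at a = 2.7: Pab(L + a)/(6LEI) = 225.3/EI
  at X: UDL 23: wL³/(24EI) = 294.7/EI
  at Y: UDL 23: wL³/(24EI) = 294.7/EI
  θ_X0 = 552.2/EI,  θ_Y0 = 520/EI
Flexibility coefficients: a unit moment at one end gives L/(3EI) there and L/(6EI) at the far end, so f₁₁ = f₂₂ = 2.25/EI and f₁₂ = f₂₁ = 1.125/EI.
Compatibility — zero rotation at each built-in end:
  2.25 M_X + 1.125 M_Y = 552.2
  1.125 M_X + 2.25 M_Y = 520
Solving the pair gives M_X = 173.2 kN·m and M_Y = 144.5 kN·m (hogging).

M_X = 173.2 kN·m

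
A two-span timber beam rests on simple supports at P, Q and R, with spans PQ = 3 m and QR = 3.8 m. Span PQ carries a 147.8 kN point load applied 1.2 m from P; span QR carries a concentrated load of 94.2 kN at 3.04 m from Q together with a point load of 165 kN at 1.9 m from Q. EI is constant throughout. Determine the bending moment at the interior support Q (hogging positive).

M_Q = 117.8 kN·m

Insert a hinge at Q; M_Q is the redundant, and each span becomes simply supported.
Discontinuity in slope at Q on the released structure — sum the simple-span end rotations:
  span PQ: point load 147.8 at a = 1.2: Pab(L + a)/(6LEI) = 74.49/EI
  span QR: point load 94.2 at a = 3.04: Pab(L + b)/(6LEI) = 43.53/EI
  span QR: point load 165 at a = 1.9: Pab(L + b)/(6LEI) = 148.9/EI
  relative rotation θ_0 = (74.49 + 192.4)/EI = 266.9/EI
A unit hogging moment at Q produces rotation L₁/(3EI) + L₂/(3EI) = 2.267/EI.
Slope continuity at Q: θ_0 = M_Q·2.267/EI, so M_Q = 266.9/2.267 = 117.8 kN·m (hogging).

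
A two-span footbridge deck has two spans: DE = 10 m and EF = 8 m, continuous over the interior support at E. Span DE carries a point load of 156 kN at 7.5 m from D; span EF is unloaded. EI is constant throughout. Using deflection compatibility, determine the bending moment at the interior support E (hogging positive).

M_E = 142.2 kN·m

Insert a hinge at E; M_E is the redundant, and each span becomes simply supported.
Rotations at E on the released spans (each span's end-slope, ×1/EI):
  span DE: point load 156 at a = 7.5: Pab(L + a)/(6LEI) = 853.1/EI
  relative rotation θ_0 = (853.1 + 0)/EI = 853.1/EI
A unit hogging moment at E produces rotation L₁/(3EI) + L₂/(3EI) = 6/EI.
Compatibility: M_E·(L₁+L₂)/(3EI) = θ_0, giving M_E = 142.2 kN·m (hogging).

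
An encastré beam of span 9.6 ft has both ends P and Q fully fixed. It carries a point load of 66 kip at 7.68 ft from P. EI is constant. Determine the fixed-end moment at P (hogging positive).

Release both end moments; the primary structure is a simply-supported span PQ with redundants M_P and M_Q.
On the primary (simply-supported) span, the end slopes from the loading are:
  at P: point load 66 at a = 7.68: Pab(L + b)/(6LEI) = 194.6/EI
  at Q: point load 66 at a = 7.68: Pab(L + a)/(6LEI) = 292/EI
  θ_P0 = 194.6/EI,  θ_Q0 = 292/EI
Flexibility coefficients: a unit moment at one end gives L/(3EI) there and L/(6EI) at the far end, so f₁₁ = f₂₂ = 3.2/EI and f₁₂ = f₂₁ = 1.6/EI.
Compatibility — zero rotation at each built-in end:
  3.2 M_P + 1.6 M_Q = 194.6
  1.6 M_P + 3.2 M_Q = 292
Solving the pair gives M_P = 20.28 kip·ft and M_Q = 81.1 kip·ft (hogging).

M_P = 20.28 kip·ft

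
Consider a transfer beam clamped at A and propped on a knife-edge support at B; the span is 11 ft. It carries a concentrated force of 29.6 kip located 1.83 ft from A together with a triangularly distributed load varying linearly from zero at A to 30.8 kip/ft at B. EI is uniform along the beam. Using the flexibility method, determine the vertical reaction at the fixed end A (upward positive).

Release the roller at B. Primary structure: cantilever fixed at A.
Deflection at B on the released cantilever, summing each load's contribution:
  point load 29.6 at a = 1.83: Pa²(3L − a)/(6EI) = 515/EI
  triangular load, peak 30.8 at the free end: 11w₀L⁴/(120EI) = 41336/EI
  δ_0 = 41851/EI
Tip deflection under a unit load at B: L³/(3EI) = 443.7/EI.
Compatibility at B: δ_0 − R_B·δ_{BB} = 0, so R_B = 41851/443.7 = 94.33 kip.
Vertical equilibrium: R_A = ΣP − R_B = 199 − 94.33 = 104.7 kip.

R_A = 104.7 kip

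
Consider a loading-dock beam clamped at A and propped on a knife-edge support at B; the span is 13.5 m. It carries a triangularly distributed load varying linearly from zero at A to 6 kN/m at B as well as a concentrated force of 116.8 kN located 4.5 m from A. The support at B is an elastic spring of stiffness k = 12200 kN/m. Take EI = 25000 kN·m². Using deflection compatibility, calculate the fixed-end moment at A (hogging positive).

Remove the prop at B; the released (primary) structure is a cantilever built in at A.
Deflection at B on the released cantilever, summing each load's contribution:
  triangular load, peak 6 at the free end: 11w₀L⁴/(120EI) = 18268/EI
  point load 116.8 at a = 4.5: Pa²(3L − a)/(6EI) = 14191/EI
  δ_0 = 32459/EI
Flexibility coefficient — unit upward force at B: δ_{BB} = L³/(3EI) = 820.1/EI.
With EI = 25000 kN·m²: δ_0 = 1.2984 m and δ_{BB} = 0.032805 m/kN.
Compatibility — the spring shortens by R_B/k under the reaction it provides: δ_0 − R_B·δ_{BB} = R_B/k. With 1/k = 0.000082 m/kN, R_B = δ_0 / (δ_{BB} + 1/k) = 1.2984 / (0.032805 + 0.000082) = 39.48 kN.
Moment equilibrium about A: M_A = Σ(load moments about A) − R_B·L = 890.1 − 39.48×13.5 = 357.1 kN·m.

M_A = 357.1 kN·m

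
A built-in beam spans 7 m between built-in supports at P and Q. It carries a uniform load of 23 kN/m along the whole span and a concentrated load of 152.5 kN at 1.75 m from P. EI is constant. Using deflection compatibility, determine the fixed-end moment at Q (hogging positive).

Take the two fixed-end moments M_P, M_Q as redundants; the released structure is the simple span PQ.
On the primary (simply-supported) span, the end slopes from the loading are:
  at P: UDL 23: wL³/(24EI) = 328.7/EI
  at Q: UDL 23: wL³/(24EI) = 328.7/EI
  at P: point load 152.5 at a = 1.75: Pab(L + b)/(6LEI) = 408.7/EI
  at Q: point load 152.5 at a = 1.75: Pab(L + a)/(6LEI) = 291.9/EI
  θ_P0 = 737.4/EI,  θ_Q0 = 620.6/EI
Flexibility coefficients: a unit moment at one end gives L/(3EI) there and L/(6EI) at the far end, so f₁₁ = f₂₂ = 2.333/EI and f₁₂ = f₂₁ = 1.167/EI.
Compatibility — zero rotation at each built-in end:
  2.333 M_P + 1.167 M_Q = 737.4
  1.167 M_P + 2.333 M_Q = 620.6
Solving the pair gives M_P = 244 kN·m and M_Q = 144 kN·m (hogging).

M_Q = 144 kN·m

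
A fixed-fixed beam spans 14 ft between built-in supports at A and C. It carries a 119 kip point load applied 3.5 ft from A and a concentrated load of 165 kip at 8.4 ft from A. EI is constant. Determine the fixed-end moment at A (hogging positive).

M_A = 456 kip·ft

Release both end moments; the primary structure is a simply-supported span AC with redundants M_A and M_C.
Simple-span end rotations at A and C under the given loads:
  at A: point load 119 at a = 3.5: Pab(L + b)/(6LEI) = 1276/EI
  at C: point load 119 at a = 3.5: Pab(L + a)/(6LEI) = 911.1/EI
  at A: point load 165 at a = 8.4: Pab(L + b)/(6LEI) = 1811/EI
  at C: point load 165 at a = 8.4: Pab(L + a)/(6LEI) = 2070/EI
  θ_A0 = 3087/EI,  θ_C0 = 2981/EI
Flexibility coefficients: a unit moment at one end gives L/(3EI) there and L/(6EI) at the far end, so f₁₁ = f₂₂ = 4.667/EI and f₁₂ = f₂₁ = 2.333/EI.
Compatibility — zero rotation at each built-in end:
  4.667 M_A + 2.333 M_C = 3087
  2.333 M_A + 4.667 M_C = 2981
Solving the pair gives M_A = 456 kip·ft and M_C = 410.7 kip·ft (hogging).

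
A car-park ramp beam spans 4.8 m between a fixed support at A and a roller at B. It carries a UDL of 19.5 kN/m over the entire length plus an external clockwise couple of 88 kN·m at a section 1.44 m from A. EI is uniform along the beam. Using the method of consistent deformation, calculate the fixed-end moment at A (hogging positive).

Remove the prop at B; the released (primary) structure is a cantilever built in at A.
Deflection at B on the released cantilever, summing each load's contribution:
  UDL 19.5: wL⁴/(8EI) = 1294/EI
  clockwise couple 88 at a = 1.44: M₀a(2L − a)/(2EI) = 517/EI
  δ_0 = 1811/EI
Tip deflection under a unit load at B: L³/(3EI) = 36.86/EI.
The prop prevents deflection at B: R_B = δ_0/δ_{BB} = 1811/36.86 = 49.12 kN.
Moment equilibrium about A: M_A = Σ(load moments about A) − R_B·L = 312.6 − 49.12×4.8 = 76.84 kN·m.

M_A = 76.84 kN·m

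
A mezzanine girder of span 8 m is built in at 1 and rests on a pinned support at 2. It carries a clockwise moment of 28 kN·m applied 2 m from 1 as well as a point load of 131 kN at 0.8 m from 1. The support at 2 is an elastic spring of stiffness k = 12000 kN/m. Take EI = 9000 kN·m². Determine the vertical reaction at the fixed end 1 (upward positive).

Release the roller at 2. Primary structure: cantilever fixed at 1.
Primary-structure tip deflection at 2 by superposition:
  clockwise couple 28 at a = 2: M₀a(2L − a)/(2EI) = 392/EI
  point load 131 at a = 0.8: Pa²(3L − a)/(6EI) = 324.2/EI
  δ_0 = 716.2/EI
Flexibility coefficient — unit upward force at 2: δ_{22} = L³/(3EI) = 170.7/EI.
With EI = 9000 kN·m²: δ_0 = 0.079576 m and δ_{22} = 0.018963 m/kN.
Compatibility — the spring shortens by R_2/k under the reaction it provides: δ_0 − R_2·δ_{22} = R_2/k. With 1/k = 0.000083 m/kN, R_2 = δ_0 / (δ_{22} + 1/k) = 0.079576 / (0.018963 + 0.000083) = 4.178 kN.
Vertical equilibrium: R_1 = ΣP − R_2 = 131 − 4.178 = 126.8 kN.

R_1 = 126.8 kN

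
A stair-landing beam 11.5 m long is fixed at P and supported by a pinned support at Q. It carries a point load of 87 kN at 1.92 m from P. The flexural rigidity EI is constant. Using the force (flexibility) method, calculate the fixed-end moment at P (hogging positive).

M_P = 127.5 kN·m

Remove the prop at Q; the released (primary) structure is a cantilever built in at P.
Primary-structure tip deflection at Q by superposition:
  point load 87 at a = 1.92: Pa²(3L − a)/(6EI) = 1741/EI
Tip deflection under a unit load at Q: L³/(3EI) = 507/EI.
The prop prevents deflection at Q: R_Q = δ_0/δ_{QQ} = 1741/507 = 3.435 kN.
Moment equilibrium about P: M_P = Σ(load moments about P) − R_Q·L = 167 − 3.435×11.5 = 127.5 kN·m.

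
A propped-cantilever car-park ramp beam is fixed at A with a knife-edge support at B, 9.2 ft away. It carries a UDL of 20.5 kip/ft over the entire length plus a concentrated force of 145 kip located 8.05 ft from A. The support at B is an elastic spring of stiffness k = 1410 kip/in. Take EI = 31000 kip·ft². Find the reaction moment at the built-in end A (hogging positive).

Take the reaction at B as the redundant and release it; the primary structure is a cantilever fixed at A.
Free-end deflection of the primary structure under the applied loading (downward +):
  UDL 20.5: wL⁴/(8EI) = 18358/EI
  point load 145 at a = 8.05: Pa²(3L − a)/(6EI) = 30616/EI
  δ_0 = 48974/EI
Flexibility coefficient — unit upward force at B: δ_{BB} = L³/(3EI) = 259.6/EI.
With EI = 31000 kip·ft²: δ_0 = 1.5798 ft and δ_{BB} = 0.008373 ft/kip.
Compatibility — the spring shortens by R_B/k under the reaction it provides: δ_0 − R_B·δ_{BB} = R_B/k. With 1/k = 1/(1410×12) ft/kip = 0.000059 ft/kip, R_B = δ_0 / (δ_{BB} + 1/k) = 1.5798 / (0.008373 + 0.000059) = 187.4 kip.
Moment equilibrium about A: M_A = Σ(load moments about A) − R_B·L = 2035 − 187.4×9.2 = 311.1 kip·ft.

M_A = 311.1 kip·ft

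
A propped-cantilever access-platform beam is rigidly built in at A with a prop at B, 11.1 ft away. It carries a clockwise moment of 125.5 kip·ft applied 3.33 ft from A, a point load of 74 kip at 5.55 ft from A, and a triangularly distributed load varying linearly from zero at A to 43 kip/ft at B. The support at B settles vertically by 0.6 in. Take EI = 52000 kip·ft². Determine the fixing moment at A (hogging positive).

M_A = 555.9 kip·ft

Take the reaction at B as the redundant and release it; the primary structure is a cantilever fixed at A.
Downward deflection at the released point B due to the loads:
  clockwise couple 125.5 at a = 3.33: M₀a(2L − a)/(2EI) = 3943/EI
  point load 74 at a = 5.55: Pa²(3L − a)/(6EI) = 10542/EI
  triangular load, peak 43 at the free end: 11w₀L⁴/(120EI) = 59837/EI
  δ_0 = 74322/EI
Tip deflection under a unit load at B: L³/(3EI) = 455.9/EI.
With EI = 52000 kip·ft²: δ_0 = 1.4293 ft and δ_{BB} = 0.008767 ft/kip.
Compatibility — the beam at B must follow the support down by 0.05 ft: δ_0 − R_B·δ_{BB} = 0.05, so R_B = (1.4293 − 0.05)/0.008767 = 157.3 kip.
Moment equilibrium about A: M_A = Σ(load moments about A) − R_B·L = 2302 − 157.3×11.1 = 555.9 kip·ft.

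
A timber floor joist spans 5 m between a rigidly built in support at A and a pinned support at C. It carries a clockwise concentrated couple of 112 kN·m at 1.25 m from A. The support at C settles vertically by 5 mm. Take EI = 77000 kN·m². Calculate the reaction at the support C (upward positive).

R_C = 5.46 kN

Release the roller at C. Primary structure: cantilever fixed at A.
Primary-structure tip deflection at C by superposition:
  clockwise couple 112 at a = 1.25: M₀a(2L − a)/(2EI) = 612.5/EI
Flexibility coefficient — unit upward force at C: δ_{CC} = L³/(3EI) = 41.67/EI.
With EI = 77000 kN·m²: δ_0 = 0.007955 m and δ_{CC} = 0.000541 m/kN.
Compatibility — the beam at C must follow the support down by 0.005 m: δ_0 − R_C·δ_{CC} = 0.005, so R_C = (0.007955 − 0.005)/0.000541 = 5.46 kN.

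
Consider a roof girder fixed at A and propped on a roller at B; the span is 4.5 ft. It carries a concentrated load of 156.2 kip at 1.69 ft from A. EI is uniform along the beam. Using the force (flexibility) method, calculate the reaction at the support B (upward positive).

R_B = 28.91 kip

Release the roller at B. Primary structure: cantilever fixed at A.
Deflection at B on the released cantilever, summing each load's contribution:
  point load 156.2 at a = 1.69: Pa²(3L − a)/(6EI) = 878.1/EI
Flexibility coefficient — unit upward force at B: δ_{BB} = L³/(3EI) = 30.38/EI.
The prop prevents deflection at B: R_B = δ_0/δ_{BB} = 878.1/30.38 = 28.91 kip.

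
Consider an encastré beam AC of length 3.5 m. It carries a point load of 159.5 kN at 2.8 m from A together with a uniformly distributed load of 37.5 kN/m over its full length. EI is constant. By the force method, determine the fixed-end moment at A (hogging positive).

Release both end moments; the primary structure is a simply-supported span AC with redundants M_A and M_C.
Simple-span end rotations at A and C under the given loads:
  at A: point load 159.5 at a = 2.8: Pab(L + b)/(6LEI) = 62.52/EI
  at C: point load 159.5 at a = 2.8: Pab(L + a)/(6LEI) = 93.79/EI
  at A: UDL 37.5: wL³/(24EI) = 66.99/EI
  at C: UDL 37.5: wL³/(24EI) = 66.99/EI
  θ_A0 = 129.5/EI,  θ_C0 = 160.8/EI
Flexibility coefficients: a unit moment at one end gives L/(3EI) there and L/(6EI) at the far end, so f₁₁ = f₂₂ = 1.167/EI and f₁₂ = f₂₁ = 0.5833/EI.
Compatibility — zero rotation at each built-in end:
  1.167 M_A + 0.5833 M_C = 129.5
  0.5833 M_A + 1.167 M_C = 160.8
Solving the pair gives M_A = 56.15 kN·m and M_C = 109.7 kN·m (hogging).

M_A = 56.15 kN·m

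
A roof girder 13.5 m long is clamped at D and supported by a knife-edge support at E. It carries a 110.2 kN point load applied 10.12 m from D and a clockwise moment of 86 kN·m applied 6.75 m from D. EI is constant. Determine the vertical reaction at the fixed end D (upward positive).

Remove the prop at E; the released (primary) structure is a cantilever built in at D.
Deflection at E on the released cantilever, summing each load's contribution:
  point load 110.2 at a = 10.12: Pa²(3L − a)/(6EI) = 57145/EI
  clockwise couple 86 at a = 6.75: M₀a(2L − a)/(2EI) = 5878/EI
  δ_0 = 63023/EI
Flexibility coefficient — unit upward force at E: δ_{EE} = L³/(3EI) = 820.1/EI.
The prop prevents deflection at E: R_E = δ_0/δ_{EE} = 63023/820.1 = 76.85 kN.
Vertical equilibrium: R_D = ΣP − R_E = 110.2 − 76.85 = 33.35 kN.

R_D = 33.35 kN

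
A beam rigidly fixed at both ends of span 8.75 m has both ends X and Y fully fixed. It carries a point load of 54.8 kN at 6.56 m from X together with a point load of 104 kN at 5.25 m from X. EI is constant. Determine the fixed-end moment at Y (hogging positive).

M_Y = 198.5 kN·m

Take the two fixed-end moments M_X, M_Y as redundants; the released structure is the simple span XY.
On the primary (simply-supported) span, the end slopes from the loading are:
  at X: point load 54.8 at a = 6.56: Pab(L + b)/(6LEI) = 164.1/EI
  at Y: point load 54.8 at a = 6.56: Pab(L + a)/(6LEI) = 229.6/EI
  at X: point load 104 at a = 5.25: Pab(L + b)/(6LEI) = 445.9/EI
  at Y: point load 104 at a = 5.25: Pab(L + a)/(6LEI) = 509.6/EI
  θ_X0 = 610/EI,  θ_Y0 = 739.2/EI
Flexibility coefficients: a unit moment at one end gives L/(3EI) there and L/(6EI) at the far end, so f₁₁ = f₂₂ = 2.917/EI and f₁₂ = f₂₁ = 1.458/EI.
Compatibility — zero rotation at each built-in end:
  2.917 M_X + 1.458 M_Y = 610
  1.458 M_X + 2.917 M_Y = 739.2
Solving the pair gives M_X = 109.9 kN·m and M_Y = 198.5 kN·m (hogging).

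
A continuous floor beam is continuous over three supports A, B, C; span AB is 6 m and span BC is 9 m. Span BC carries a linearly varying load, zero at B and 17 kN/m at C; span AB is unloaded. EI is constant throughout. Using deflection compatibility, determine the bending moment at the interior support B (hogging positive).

Insert a hinge at B; M_B is the redundant, and each span becomes simply supported.
Discontinuity in slope at B on the released structure — sum the simple-span end rotations:
  span BC: triangular load, peak 17: 7w₀L³/(360EI) = 241/EI
  relative rotation θ_0 = (0 + 241)/EI = 241/EI
A unit hogging moment at B produces rotation L₁/(3EI) + L₂/(3EI) = 5/EI.
Compatibility: M_B·(L₁+L₂)/(3EI) = θ_0, giving M_B = 48.2 kN·m (hogging).

M_B = 48.2 kN·m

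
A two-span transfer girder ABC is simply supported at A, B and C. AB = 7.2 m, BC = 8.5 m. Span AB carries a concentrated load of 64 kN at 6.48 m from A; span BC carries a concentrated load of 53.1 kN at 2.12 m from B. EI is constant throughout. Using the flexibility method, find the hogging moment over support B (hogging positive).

Take M_B as the redundant. Released structure: two simple spans AB and BC with a hinge at B.
Rotations at B on the released spans (each span's end-slope, ×1/EI):
  span AB: point load 64 at a = 6.48: Pab(L + a)/(6LEI) = 94.56/EI
  span BC: point load 53.1 at a = 2.12: Pab(L + b)/(6LEI) = 209.5/EI
  relative rotation θ_0 = (94.56 + 209.5)/EI = 304.1/EI
A unit hogging moment at B produces rotation L₁/(3EI) + L₂/(3EI) = 5.233/EI.
Compatibility: M_B·(L₁+L₂)/(3EI) = θ_0, giving M_B = 58.11 kN·m (hogging).

M_B = 58.11 kN·m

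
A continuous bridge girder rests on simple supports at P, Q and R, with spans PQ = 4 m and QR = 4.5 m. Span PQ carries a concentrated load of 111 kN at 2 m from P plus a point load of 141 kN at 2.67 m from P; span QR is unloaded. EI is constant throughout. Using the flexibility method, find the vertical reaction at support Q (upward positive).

Take M_Q as the redundant. Released structure: two simple spans PQ and QR with a hinge at Q.
Rotations at Q on the released spans (each span's end-slope, ×1/EI):
  span PQ: point load 111 at a = 2: Pab(L + a)/(6LEI) = 111/EI
  span PQ: point load 141 at a = 2.67: Pab(L + a)/(6LEI) = 139.2/EI
  relative rotation θ_0 = (250.2 + 0)/EI = 250.2/EI
A unit hogging moment at Q produces rotation L₁/(3EI) + L₂/(3EI) = 2.833/EI.
Slope continuity at Q: θ_0 = M_Q·2.833/EI, so M_Q = 250.2/2.833 = 88.29 kN·m (hogging).
Span PQ, ΣM about P with M_Q applied at Q: R_Q^{PQ}·4 = 598.5 + 88.29, so R_Q^{PQ} = 171.7 kN and R_P = 252 − 171.7 = 80.31 kN.
Span QR, ΣM about R: R_Q^{QR}·4.5 = 0 + 88.29, so R_Q^{QR} = 19.62 kN and R_R = 0 − 19.62 = -19.62 kN.
R_Q = 171.7 + 19.62 = 191.3 kN.

R_Q = 191.3 kN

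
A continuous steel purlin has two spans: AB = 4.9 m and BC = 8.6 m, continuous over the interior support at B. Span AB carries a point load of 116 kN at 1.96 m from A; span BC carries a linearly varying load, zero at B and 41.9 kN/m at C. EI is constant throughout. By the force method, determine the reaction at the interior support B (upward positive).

R_B = 154.5 kN

Release continuity at B by inserting a hinge; the redundant is the internal moment M_B. The primary structure is two simply-supported spans AB and BC.
End slopes at the hinge B, treating each span as simply supported:
  span AB: point load 116 at a = 1.96: Pab(L + a)/(6LEI) = 156/EI
  span BC: triangular load, peak 41.9: 7w₀L³/(360EI) = 518.2/EI
  relative rotation θ_0 = (156 + 518.2)/EI = 674.2/EI
A unit hogging moment at B produces rotation L₁/(3EI) + L₂/(3EI) = 4.5/EI.
Compatibility: M_B·(L₁+L₂)/(3EI) = θ_0, giving M_B = 149.8 kN·m (hogging).
Span AB, ΣM about A with M_B applied at B: R_B^{AB}·4.9 = 227.4 + 149.8, so R_B^{AB} = 76.97 kN and R_A = 116 − 76.97 = 39.03 kN.
Span BC, ΣM about C: R_B^{BC}·8.6 = 516.5 + 149.8, so R_B^{BC} = 77.48 kN and R_C = 180.2 − 77.48 = 102.7 kN.
R_B = 76.97 + 77.48 = 154.5 kN.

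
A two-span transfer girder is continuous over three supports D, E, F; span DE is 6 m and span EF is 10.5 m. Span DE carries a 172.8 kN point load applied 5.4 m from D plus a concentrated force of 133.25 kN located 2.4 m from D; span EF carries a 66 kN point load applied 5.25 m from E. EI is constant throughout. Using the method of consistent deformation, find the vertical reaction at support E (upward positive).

R_E = 284.7 kN

Take M_E as the redundant. Released structure: two simple spans DE and EF with a hinge at E.
End slopes at the hinge E, treating each span as simply supported:
  span DE: point load 172.8 at a = 5.4: Pab(L + a)/(6LEI) = 177.3/EI
  span DE: point load 133.25 at a = 2.4: Pab(L + a)/(6LEI) = 268.6/EI
  span EF: point load 66 at a = 5.25: Pab(L + b)/(6LEI) = 454.8/EI
  relative rotation θ_0 = (445.9 + 454.8)/EI = 900.7/EI
A unit hogging moment at E produces rotation L₁/(3EI) + L₂/(3EI) = 5.5/EI.
Slope continuity at E: θ_0 = M_E·5.5/EI, so M_E = 900.7/5.5 = 163.8 kN·m (hogging).
Span DE, ΣM about D with M_E applied at E: R_E^{DE}·6 = 1253 + 163.8, so R_E^{DE} = 236.1 kN and R_D = 306.1 − 236.1 = 69.94 kN.
Span EF, ΣM about F: R_E^{EF}·10.5 = 346.5 + 163.8, so R_E^{EF} = 48.6 kN and R_F = 66 − 48.6 = 17.4 kN.
R_E = 236.1 + 48.6 = 284.7 kN.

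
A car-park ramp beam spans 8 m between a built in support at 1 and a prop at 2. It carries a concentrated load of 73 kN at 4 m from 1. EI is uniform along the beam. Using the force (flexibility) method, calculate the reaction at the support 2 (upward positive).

Take the reaction at 2 as the redundant and release it; the primary structure is a cantilever fixed at 1.
Primary-structure tip deflection at 2 by superposition:
  point load 73 at a = 4: Pa²(3L − a)/(6EI) = 3893/EI
Tip deflection under a unit load at 2: L³/(3EI) = 170.7/EI.
The prop prevents deflection at 2: R_2 = δ_0/δ_{22} = 3893/170.7 = 22.81 kN.

R_2 = 22.81 kN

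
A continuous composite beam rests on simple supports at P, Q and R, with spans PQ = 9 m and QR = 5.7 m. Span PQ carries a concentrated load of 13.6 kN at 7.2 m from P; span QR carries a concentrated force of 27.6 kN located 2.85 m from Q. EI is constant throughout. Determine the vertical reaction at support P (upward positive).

R_P = 0.2501 kN

Release continuity at Q by inserting a hinge; the redundant is the internal moment M_Q. The primary structure is two simply-supported spans PQ and QR.
End slopes at the hinge Q, treating each span as simply supported:
  span PQ: point load 13.6 at a = 7.2: Pab(L + a)/(6LEI) = 52.88/EI
  span QR: point load 27.6 at a = 2.85: Pab(L + b)/(6LEI) = 56.05/EI
  relative rotation θ_0 = (52.88 + 56.05)/EI = 108.9/EI
A unit hogging moment at Q produces rotation L₁/(3EI) + L₂/(3EI) = 4.9/EI.
Compatibility: M_Q·(L₁+L₂)/(3EI) = θ_0, giving M_Q = 22.23 kN·m (hogging).
Span PQ, ΣM about P with M_Q applied at Q: R_Q^{PQ}·9 = 97.92 + 22.23, so R_Q^{PQ} = 13.35 kN and R_P = 13.6 − 13.35 = 0.2501 kN.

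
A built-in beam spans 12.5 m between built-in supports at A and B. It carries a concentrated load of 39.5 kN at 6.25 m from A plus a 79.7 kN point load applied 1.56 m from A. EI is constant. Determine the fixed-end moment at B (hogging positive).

M_B = 75.3 kN·m

Release both end moments; the primary structure is a simply-supported span AB with redundants M_A and M_B.
On the primary (simply-supported) span, the end slopes from the loading are:
  at A: point load 39.5 at a = 6.25: Pab(L + b)/(6LEI) = 385.7/EI
  at B: point load 39.5 at a = 6.25: Pab(L + a)/(6LEI) = 385.7/EI
  at A: point load 79.7 at a = 1.56: Pab(L + b)/(6LEI) = 425.1/EI
  at B: point load 79.7 at a = 1.56: Pab(L + a)/(6LEI) = 255/EI
  θ_A0 = 810.8/EI,  θ_B0 = 640.7/EI
Flexibility coefficients: a unit moment at one end gives L/(3EI) there and L/(6EI) at the far end, so f₁₁ = f₂₂ = 4.167/EI and f₁₂ = f₂₁ = 2.083/EI.
Compatibility — zero rotation at each built-in end:
  4.167 M_A + 2.083 M_B = 810.8
  2.083 M_A + 4.167 M_B = 640.7
Solving the pair gives M_A = 157 kN·m and M_B = 75.3 kN·m (hogging).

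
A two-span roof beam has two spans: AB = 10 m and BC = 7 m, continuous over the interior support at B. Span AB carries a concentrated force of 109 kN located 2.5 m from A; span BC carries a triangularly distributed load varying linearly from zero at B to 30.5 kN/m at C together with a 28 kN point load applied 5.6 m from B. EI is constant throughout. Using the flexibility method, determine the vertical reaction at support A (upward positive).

Take M_B as the redundant. Released structure: two simple spans AB and BC with a hinge at B.
Rotations at B on the released spans (each span's end-slope, ×1/EI):
  span AB: point load 109 at a = 2.5: Pab(L + a)/(6LEI) = 425.8/EI
  span BC: triangular load, peak 30.5: 7w₀L³/(360EI) = 203.4/EI
  span BC: point load 28 at a = 5.6: Pab(L + b)/(6LEI) = 43.9/EI
  relative rotation θ_0 = (425.8 + 247.3)/EI = 673.1/EI
A unit hogging moment at B produces rotation L₁/(3EI) + L₂/(3EI) = 5.667/EI.
Compatibility: M_B·(L₁+L₂)/(3EI) = θ_0, giving M_B = 118.8 kN·m (hogging).
Span AB, ΣM about A with M_B applied at B: R_B^{AB}·10 = 272.5 + 118.8, so R_B^{AB} = 39.13 kN and R_A = 109 − 39.13 = 69.87 kN.

R_A = 69.87 kN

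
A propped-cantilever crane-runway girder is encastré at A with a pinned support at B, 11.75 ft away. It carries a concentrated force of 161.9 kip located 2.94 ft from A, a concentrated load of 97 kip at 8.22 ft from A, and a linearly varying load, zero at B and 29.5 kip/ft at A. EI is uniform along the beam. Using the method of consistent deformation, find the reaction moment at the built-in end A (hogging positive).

Release the roller at B. Primary structure: cantilever fixed at A.
Downward deflection at the released point B due to the loads:
  point load 161.9 at a = 2.94: Pa²(3L − a)/(6EI) = 7536/EI
  point load 97 at a = 8.22: Pa²(3L − a)/(6EI) = 29526/EI
  triangular load, peak 29.5 at the fixed end: w₀L⁴/(30EI) = 18744/EI
  δ_0 = 55806/EI
Tip deflection under a unit load at B: L³/(3EI) = 540.7/EI.
Compatibility at B: δ_0 − R_B·δ_{BB} = 0, so R_B = 55806/540.7 = 103.2 kip.
Moment equilibrium about A: M_A = Σ(load moments about A) − R_B·L = 1952 − 103.2×11.75 = 739.5 kip·ft.

M_A = 739.5 kip·ft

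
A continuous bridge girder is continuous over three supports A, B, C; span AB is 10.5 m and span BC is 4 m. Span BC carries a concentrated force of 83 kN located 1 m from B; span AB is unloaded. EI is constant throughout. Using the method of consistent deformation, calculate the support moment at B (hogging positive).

M_B = 15.03 kN·m

Take M_B as the redundant. Released structure: two simple spans AB and BC with a hinge at B.
Rotations at B on the released spans (each span's end-slope, ×1/EI):
  span BC: point load 83 at a = 1: Pab(L + b)/(6LEI) = 72.62/EI
  relative rotation θ_0 = (0 + 72.62)/EI = 72.62/EI
A unit hogging moment at B produces rotation L₁/(3EI) + L₂/(3EI) = 4.833/EI.
Compatibility: M_B·(L₁+L₂)/(3EI) = θ_0, giving M_B = 15.03 kN·m (hogging).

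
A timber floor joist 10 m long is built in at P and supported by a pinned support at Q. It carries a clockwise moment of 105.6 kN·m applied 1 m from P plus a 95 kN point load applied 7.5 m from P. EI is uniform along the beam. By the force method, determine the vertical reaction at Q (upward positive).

Remove the prop at Q; the released (primary) structure is a cantilever built in at P.
Downward deflection at the released point Q due to the loads:
  clockwise couple 105.6 at a = 1: M₀a(2L − a)/(2EI) = 1003/EI
  point load 95 at a = 7.5: Pa²(3L − a)/(6EI) = 20039/EI
  δ_0 = 21042/EI
Tip deflection under a unit load at Q: L³/(3EI) = 333.3/EI.
The prop prevents deflection at Q: R_Q = δ_0/δ_{QQ} = 21042/333.3 = 63.13 kN.

R_Q = 63.13 kN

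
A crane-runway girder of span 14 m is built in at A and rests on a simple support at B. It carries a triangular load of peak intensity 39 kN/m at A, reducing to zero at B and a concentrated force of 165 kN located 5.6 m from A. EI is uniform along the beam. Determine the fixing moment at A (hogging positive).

Take the reaction at B as the redundant and release it; the primary structure is a cantilever fixed at A.
Downward deflection at the released point B due to the loads:
  triangular load, peak 39 at the fixed end: w₀L⁴/(30EI) = 49941/EI
  point load 165 at a = 5.6: Pa²(3L − a)/(6EI) = 31391/EI
  δ_0 = 81332/EI
Flexibility coefficient — unit upward force at B: δ_{BB} = L³/(3EI) = 914.7/EI.
Compatibility at B: δ_0 − R_B·δ_{BB} = 0, so R_B = 81332/914.7 = 88.92 kN.
Moment equilibrium about A: M_A = Σ(load moments about A) − R_B·L = 2198 − 88.92×14 = 953.1 kN·m.

M_A = 953.1 kN·m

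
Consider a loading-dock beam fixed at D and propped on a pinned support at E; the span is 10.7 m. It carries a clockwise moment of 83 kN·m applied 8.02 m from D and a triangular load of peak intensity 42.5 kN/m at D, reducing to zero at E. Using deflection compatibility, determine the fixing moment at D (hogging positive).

Choose R_E as the redundant. The primary structure is the cantilever fixed at D.
Deflection at E on the released cantilever, summing each load's contribution:
  clockwise couple 83 at a = 8.02: M₀a(2L − a)/(2EI) = 4453/EI
  triangular load, peak 42.5 at the fixed end: w₀L⁴/(30EI) = 18570/EI
  δ_0 = 23023/EI
Flexibility coefficient — unit upward force at E: δ_{EE} = L³/(3EI) = 408.3/EI.
The prop prevents deflection at E: R_E = δ_0/δ_{EE} = 23023/408.3 = 56.38 kN.
Moment equilibrium about D: M_D = Σ(load moments about D) − R_E·L = 894 − 56.38×10.7 = 290.7 kN·m.

M_D = 290.7 kN·m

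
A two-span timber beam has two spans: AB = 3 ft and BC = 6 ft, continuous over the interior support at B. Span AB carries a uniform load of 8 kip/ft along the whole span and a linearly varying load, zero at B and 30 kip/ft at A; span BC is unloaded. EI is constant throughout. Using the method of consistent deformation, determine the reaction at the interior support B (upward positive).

Insert a hinge at B; M_B is the redundant, and each span becomes simply supported.
Rotations at B on the released spans (each span's end-slope, ×1/EI):
  span AB: UDL 8: wL³/(24EI) = 9/EI
  span AB: triangular load, peak 30: 7w₀L³/(360EI) = 15.75/EI
  relative rotation θ_0 = (24.75 + 0)/EI = 24.75/EI
A unit hogging moment at B produces rotation L₁/(3EI) + L₂/(3EI) = 3/EI.
Slope continuity at B: θ_0 = M_B·3/EI, so M_B = 24.75/3 = 8.25 kip·ft (hogging).
Span AB, ΣM about A with M_B applied at B: R_B^{AB}·3 = 81 + 8.25, so R_B^{AB} = 29.75 kip and R_A = 69 − 29.75 = 39.25 kip.
Span BC, ΣM about C: R_B^{BC}·6 = 0 + 8.25, so R_B^{BC} = 1.375 kip and R_C = 0 − 1.375 = -1.375 kip.
R_B = 29.75 + 1.375 = 31.12 kip.

R_B = 31.12 kip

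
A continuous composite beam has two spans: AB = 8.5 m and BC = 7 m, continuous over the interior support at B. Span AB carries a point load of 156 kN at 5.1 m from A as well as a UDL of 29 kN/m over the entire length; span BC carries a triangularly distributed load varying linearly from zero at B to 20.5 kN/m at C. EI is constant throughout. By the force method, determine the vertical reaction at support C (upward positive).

Release continuity at B by inserting a hinge; the redundant is the internal moment M_B. The primary structure is two simply-supported spans AB and BC.
End slopes at the hinge B, treating each span as simply supported:
  span AB: point load 156 at a = 5.1: Pab(L + a)/(6LEI) = 721.3/EI
  span AB: UDL 29: wL³/(24EI) = 742.1/EI
  span BC: triangular load, peak 20.5: 7w₀L³/(360EI) = 136.7/EI
  relative rotation θ_0 = (1463 + 136.7)/EI = 1600/EI
A unit hogging moment at B produces rotation L₁/(3EI) + L₂/(3EI) = 5.167/EI.
Compatibility: M_B·(L₁+L₂)/(3EI) = θ_0, giving M_B = 309.7 kN·m (hogging).
Span BC, ΣM about C: R_B^{BC}·7 = 167.4 + 309.7, so R_B^{BC} = 68.16 kN and R_C = 71.75 − 68.16 = 3.59 kN.

R_C = 3.59 kN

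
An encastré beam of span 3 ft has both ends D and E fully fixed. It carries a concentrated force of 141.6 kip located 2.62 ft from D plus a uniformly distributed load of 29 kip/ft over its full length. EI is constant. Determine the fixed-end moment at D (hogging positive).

M_D = 27.7 kip·ft

Take the two fixed-end moments M_D, M_E as redundants; the released structure is the simple span DE.
Simple-span end rotations at D and E under the given loads:
  at D: point load 141.6 at a = 2.62: Pab(L + b)/(6LEI) = 26.47/EI
  at E: point load 141.6 at a = 2.62: Pab(L + a)/(6LEI) = 44.02/EI
  at D: UDL 29: wL³/(24EI) = 32.62/EI
  at E: UDL 29: wL³/(24EI) = 32.62/EI
  θ_D0 = 59.1/EI,  θ_E0 = 76.64/EI
Flexibility coefficients: a unit moment at one end gives L/(3EI) there and L/(6EI) at the far end, so f₁₁ = f₂₂ = 1/EI and f₁₂ = f₂₁ = 0.5/EI.
Compatibility — zero rotation at each built-in end:
  1 M_D + 0.5 M_E = 59.1
  0.5 M_D + 1 M_E = 76.64
Solving the pair gives M_D = 27.7 kip·ft and M_E = 62.79 kip·ft (hogging).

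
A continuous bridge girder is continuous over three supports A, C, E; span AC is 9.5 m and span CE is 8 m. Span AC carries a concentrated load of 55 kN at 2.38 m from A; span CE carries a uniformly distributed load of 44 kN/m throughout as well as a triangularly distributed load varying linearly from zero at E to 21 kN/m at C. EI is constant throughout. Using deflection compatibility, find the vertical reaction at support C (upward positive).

R_C = 299.9 kN

Release continuity at C by inserting a hinge; the redundant is the internal moment M_C. The primary structure is two simply-supported spans AC and CE.
End slopes at the hinge C, treating each span as simply supported:
  span AC: point load 55 at a = 2.38: Pab(L + a)/(6LEI) = 194.3/EI
  span CE: UDL 44: wL³/(24EI) = 938.7/EI
  span CE: triangular load, peak 21: w₀L³/(45EI) = 238.9/EI
  relative rotation θ_0 = (194.3 + 1178)/EI = 1372/EI
A unit hogging moment at C produces rotation L₁/(3EI) + L₂/(3EI) = 5.833/EI.
Slope continuity at C: θ_0 = M_C·5.833/EI, so M_C = 1372/5.833 = 235.2 kN·m (hogging).
Span AC, ΣM about A with M_C applied at C: R_C^{AC}·9.5 = 130.9 + 235.2, so R_C^{AC} = 38.53 kN and R_A = 55 − 38.53 = 16.47 kN.
Span CE, ΣM about E: R_C^{CE}·8 = 1856 + 235.2, so R_C^{CE} = 261.4 kN and R_E = 436 − 261.4 = 174.6 kN.
R_C = 38.53 + 261.4 = 299.9 kN.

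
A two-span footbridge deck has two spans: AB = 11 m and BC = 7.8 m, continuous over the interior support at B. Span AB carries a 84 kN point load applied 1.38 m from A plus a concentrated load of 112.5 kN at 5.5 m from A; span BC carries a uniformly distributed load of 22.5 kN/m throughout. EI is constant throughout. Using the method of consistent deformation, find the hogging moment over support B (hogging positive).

Release continuity at B by inserting a hinge; the redundant is the internal moment M_B. The primary structure is two simply-supported spans AB and BC.
End slopes at the hinge B, treating each span as simply supported:
  span AB: point load 84 at a = 1.38: Pab(L + a)/(6LEI) = 209.2/EI
  span AB: point load 112.5 at a = 5.5: Pab(L + a)/(6LEI) = 850.8/EI
  span BC: UDL 22.5: wL³/(24EI) = 444.9/EI
  relative rotation θ_0 = (1060 + 444.9)/EI = 1505/EI
A unit hogging moment at B produces rotation L₁/(3EI) + L₂/(3EI) = 6.267/EI.
Compatibility: M_B·(L₁+L₂)/(3EI) = θ_0, giving M_B = 240.1 kN·m (hogging).

M_B = 240.1 kN·m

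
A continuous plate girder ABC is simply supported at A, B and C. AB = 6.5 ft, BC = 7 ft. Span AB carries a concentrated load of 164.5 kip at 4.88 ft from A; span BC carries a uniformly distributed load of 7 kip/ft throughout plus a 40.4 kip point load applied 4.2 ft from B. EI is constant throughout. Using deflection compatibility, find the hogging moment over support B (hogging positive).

M_B = 131.2 kip·ft

Insert a hinge at B; M_B is the redundant, and each span becomes simply supported.
End slopes at the hinge B, treating each span as simply supported:
  span AB: point load 164.5 at a = 4.88: Pab(L + a)/(6LEI) = 379.5/EI
  span BC: UDL 7: wL³/(24EI) = 100/EI
  span BC: point load 40.4 at a = 4.2: Pab(L + b)/(6LEI) = 110.9/EI
  relative rotation θ_0 = (379.5 + 210.9)/EI = 590.4/EI
A unit hogging moment at B produces rotation L₁/(3EI) + L₂/(3EI) = 4.5/EI.
Slope continuity at B: θ_0 = M_B·4.5/EI, so M_B = 590.4/4.5 = 131.2 kip·ft (hogging).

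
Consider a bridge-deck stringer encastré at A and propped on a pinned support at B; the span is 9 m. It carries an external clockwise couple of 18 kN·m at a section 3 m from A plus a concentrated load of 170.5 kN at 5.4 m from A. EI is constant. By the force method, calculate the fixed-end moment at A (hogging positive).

Remove the prop at B; the released (primary) structure is a cantilever built in at A.
Downward deflection at the released point B due to the loads:
  clockwise couple 18 at a = 3: M₀a(2L − a)/(2EI) = 405/EI
  point load 170.5 at a = 5.4: Pa²(3L − a)/(6EI) = 17898/EI
  δ_0 = 18303/EI
Tip deflection under a unit load at B: L³/(3EI) = 243/EI.
Compatibility at B: δ_0 − R_B·δ_{BB} = 0, so R_B = 18303/243 = 75.32 kN.
Moment equilibrium about A: M_A = Σ(load moments about A) − R_B·L = 938.7 − 75.32×9 = 260.8 kN·m.

M_A = 260.8 kN·m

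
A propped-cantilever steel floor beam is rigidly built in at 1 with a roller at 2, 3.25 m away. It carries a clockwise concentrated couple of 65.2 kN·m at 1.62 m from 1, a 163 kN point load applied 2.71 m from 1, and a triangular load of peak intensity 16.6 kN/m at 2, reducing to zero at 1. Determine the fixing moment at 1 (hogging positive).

M_1 = 45.02 kN·m

Release the roller at 2. Primary structure: cantilever fixed at 1.
Deflection at 2 on the released cantilever, summing each load's contribution:
  clockwise couple 65.2 at a = 1.62: M₀a(2L − a)/(2EI) = 257.7/EI
  point load 163 at a = 2.71: Pa²(3L − a)/(6EI) = 1405/EI
  triangular load, peak 16.6 at the free end: 11w₀L⁴/(120EI) = 169.8/EI
  δ_0 = 1832/EI
Tip deflection under a unit load at 2: L³/(3EI) = 11.44/EI.
The prop prevents deflection at 2: R_2 = δ_0/δ_{22} = 1832/11.44 = 160.1 kN.
Moment equilibrium about 1: M_1 = Σ(load moments about 1) − R_2·L = 565.4 − 160.1×3.25 = 45.02 kN·m.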